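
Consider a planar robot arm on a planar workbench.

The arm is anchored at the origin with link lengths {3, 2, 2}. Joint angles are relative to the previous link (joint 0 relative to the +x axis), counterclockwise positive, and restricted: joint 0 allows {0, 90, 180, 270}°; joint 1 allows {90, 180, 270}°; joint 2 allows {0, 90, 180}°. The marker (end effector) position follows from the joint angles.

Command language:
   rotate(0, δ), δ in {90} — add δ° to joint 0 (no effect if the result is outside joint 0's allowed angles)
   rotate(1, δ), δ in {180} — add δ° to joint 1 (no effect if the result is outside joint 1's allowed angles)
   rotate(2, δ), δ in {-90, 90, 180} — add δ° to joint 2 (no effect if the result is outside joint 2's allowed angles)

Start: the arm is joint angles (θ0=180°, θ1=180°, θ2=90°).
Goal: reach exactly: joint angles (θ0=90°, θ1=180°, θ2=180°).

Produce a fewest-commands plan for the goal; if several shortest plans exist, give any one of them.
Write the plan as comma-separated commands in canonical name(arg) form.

initial: joint angles (θ0=180°, θ1=180°, θ2=90°)
step 1 (rotate(2, 90)): joint angles (θ0=180°, θ1=180°, θ2=180°)
step 2 (rotate(0, 90)): joint angles (θ0=270°, θ1=180°, θ2=180°)
step 3 (rotate(0, 90)): joint angles (θ0=0°, θ1=180°, θ2=180°)
step 4 (rotate(0, 90)): joint angles (θ0=90°, θ1=180°, θ2=180°)
nothing shorter than 4 reaches the goal.

rotate(2, 90), rotate(0, 90), rotate(0, 90), rotate(0, 90)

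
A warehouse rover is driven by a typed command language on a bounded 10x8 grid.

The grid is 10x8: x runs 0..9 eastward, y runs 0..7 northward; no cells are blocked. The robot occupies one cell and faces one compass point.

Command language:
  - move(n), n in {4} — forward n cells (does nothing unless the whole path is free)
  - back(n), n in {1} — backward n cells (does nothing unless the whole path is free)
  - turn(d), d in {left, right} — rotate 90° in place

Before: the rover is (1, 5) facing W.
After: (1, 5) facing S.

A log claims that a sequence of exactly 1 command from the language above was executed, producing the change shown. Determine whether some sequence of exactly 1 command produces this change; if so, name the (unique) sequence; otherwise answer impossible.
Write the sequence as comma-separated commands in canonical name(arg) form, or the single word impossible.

turn(left)

key: parked at (1,5) the whole time — nothing moves the robot
t0: (1, 5) facing W
1. turn(left) → (1, 5) facing S
all 4 alternatives checked — unique.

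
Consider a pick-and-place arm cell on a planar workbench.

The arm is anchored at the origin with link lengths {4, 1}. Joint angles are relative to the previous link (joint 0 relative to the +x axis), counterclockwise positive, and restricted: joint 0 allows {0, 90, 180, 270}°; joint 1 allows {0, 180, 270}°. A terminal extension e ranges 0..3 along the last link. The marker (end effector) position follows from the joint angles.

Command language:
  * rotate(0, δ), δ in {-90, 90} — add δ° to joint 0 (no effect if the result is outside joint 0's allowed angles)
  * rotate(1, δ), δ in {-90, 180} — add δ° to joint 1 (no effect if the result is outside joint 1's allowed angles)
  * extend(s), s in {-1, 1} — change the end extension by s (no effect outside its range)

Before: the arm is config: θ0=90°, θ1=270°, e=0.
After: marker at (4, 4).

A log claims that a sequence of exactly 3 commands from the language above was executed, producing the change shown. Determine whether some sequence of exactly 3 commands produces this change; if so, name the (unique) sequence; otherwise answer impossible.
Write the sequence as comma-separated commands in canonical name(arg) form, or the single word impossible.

t0: config: θ0=90°, θ1=270°, e=0
1. extend(1) → config: θ0=90°, θ1=270°, e=1
2. extend(1) → config: θ0=90°, θ1=270°, e=2
3. extend(1) → config: θ0=90°, θ1=270°, e=3
no other 3-command option fits: unique.

extend(1), extend(1), extend(1)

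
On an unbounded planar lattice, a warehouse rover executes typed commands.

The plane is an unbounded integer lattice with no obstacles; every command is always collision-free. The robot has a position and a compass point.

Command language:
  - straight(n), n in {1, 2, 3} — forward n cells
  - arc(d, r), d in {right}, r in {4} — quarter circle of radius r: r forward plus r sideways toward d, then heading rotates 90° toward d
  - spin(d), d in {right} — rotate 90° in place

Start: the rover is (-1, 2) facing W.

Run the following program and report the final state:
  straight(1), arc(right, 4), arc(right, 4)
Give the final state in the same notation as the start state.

from: (-1, 2) facing W
1. straight(1) → (-2, 2) facing W
2. arc(right, 4) → (-6, 6) facing N
3. arc(right, 4) → (-2, 10) facing E

(-2, 10) facing E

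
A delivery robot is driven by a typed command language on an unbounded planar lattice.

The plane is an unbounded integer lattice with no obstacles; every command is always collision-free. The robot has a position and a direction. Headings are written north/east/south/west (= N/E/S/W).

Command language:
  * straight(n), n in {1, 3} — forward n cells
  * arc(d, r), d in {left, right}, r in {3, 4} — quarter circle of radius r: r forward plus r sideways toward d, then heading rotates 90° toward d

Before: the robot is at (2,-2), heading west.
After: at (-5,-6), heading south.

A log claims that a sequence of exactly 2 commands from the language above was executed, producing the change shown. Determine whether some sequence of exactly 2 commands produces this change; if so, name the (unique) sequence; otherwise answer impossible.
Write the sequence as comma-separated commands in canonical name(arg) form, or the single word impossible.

straight(3), arc(left, 4)

key: position moved to (-5,-6) AND the heading swung to S — translation plus rotation needed
start: at (2,-2), heading west
step 1 (straight(3)): at (-1,-2), heading west
step 2 (arc(left, 4)): at (-5,-6), heading south
no other 2-command option fits: unique.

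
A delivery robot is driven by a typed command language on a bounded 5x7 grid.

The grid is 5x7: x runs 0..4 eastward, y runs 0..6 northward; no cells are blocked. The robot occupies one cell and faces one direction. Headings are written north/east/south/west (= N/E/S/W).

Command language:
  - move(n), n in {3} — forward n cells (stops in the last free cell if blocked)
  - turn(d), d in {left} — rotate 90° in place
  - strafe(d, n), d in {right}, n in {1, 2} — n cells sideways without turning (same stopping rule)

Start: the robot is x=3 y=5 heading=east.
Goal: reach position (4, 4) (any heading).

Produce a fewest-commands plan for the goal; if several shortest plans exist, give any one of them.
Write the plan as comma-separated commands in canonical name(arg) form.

move(3), strafe(right, 1)

initial: x=3 y=5 heading=east
[1] after move(3): x=4 y=5 heading=east
[2] after strafe(right, 1): x=4 y=4 heading=east
nothing shorter than 2 reaches the goal.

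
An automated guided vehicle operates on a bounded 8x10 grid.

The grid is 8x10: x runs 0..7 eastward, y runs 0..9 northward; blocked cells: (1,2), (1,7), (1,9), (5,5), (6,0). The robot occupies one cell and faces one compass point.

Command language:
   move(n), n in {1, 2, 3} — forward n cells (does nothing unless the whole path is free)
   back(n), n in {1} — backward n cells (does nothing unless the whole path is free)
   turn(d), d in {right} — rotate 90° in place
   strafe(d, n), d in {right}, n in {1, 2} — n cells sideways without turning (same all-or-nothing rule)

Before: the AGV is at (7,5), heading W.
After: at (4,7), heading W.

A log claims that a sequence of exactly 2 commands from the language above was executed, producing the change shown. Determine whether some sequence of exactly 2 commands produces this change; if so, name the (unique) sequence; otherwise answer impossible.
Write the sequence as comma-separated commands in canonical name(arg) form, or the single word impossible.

strafe(right, 2), move(3)

key: running move(3) before strafe(right, 2) would end elsewhere — order is forced
begin: at (7,5), heading W
step 1 (strafe(right, 2)): at (7,7), heading W
step 2 (move(3)): at (4,7), heading W
uniquely the one of 49 2-step routes that fits.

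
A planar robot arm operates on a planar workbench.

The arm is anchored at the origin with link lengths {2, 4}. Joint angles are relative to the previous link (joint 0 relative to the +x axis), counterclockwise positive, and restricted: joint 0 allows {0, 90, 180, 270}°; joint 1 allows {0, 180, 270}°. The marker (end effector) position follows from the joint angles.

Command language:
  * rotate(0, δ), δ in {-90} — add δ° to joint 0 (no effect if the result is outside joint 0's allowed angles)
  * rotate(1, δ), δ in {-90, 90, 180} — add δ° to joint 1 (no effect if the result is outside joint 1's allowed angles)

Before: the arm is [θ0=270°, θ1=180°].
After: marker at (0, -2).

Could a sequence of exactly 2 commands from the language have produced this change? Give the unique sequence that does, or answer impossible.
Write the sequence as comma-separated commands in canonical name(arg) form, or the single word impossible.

from: [θ0=270°, θ1=180°]
1. rotate(0, -90) → [θ0=180°, θ1=180°]
2. rotate(0, -90) → [θ0=90°, θ1=180°]
all 16 alternatives checked — unique.

rotate(0, -90), rotate(0, -90)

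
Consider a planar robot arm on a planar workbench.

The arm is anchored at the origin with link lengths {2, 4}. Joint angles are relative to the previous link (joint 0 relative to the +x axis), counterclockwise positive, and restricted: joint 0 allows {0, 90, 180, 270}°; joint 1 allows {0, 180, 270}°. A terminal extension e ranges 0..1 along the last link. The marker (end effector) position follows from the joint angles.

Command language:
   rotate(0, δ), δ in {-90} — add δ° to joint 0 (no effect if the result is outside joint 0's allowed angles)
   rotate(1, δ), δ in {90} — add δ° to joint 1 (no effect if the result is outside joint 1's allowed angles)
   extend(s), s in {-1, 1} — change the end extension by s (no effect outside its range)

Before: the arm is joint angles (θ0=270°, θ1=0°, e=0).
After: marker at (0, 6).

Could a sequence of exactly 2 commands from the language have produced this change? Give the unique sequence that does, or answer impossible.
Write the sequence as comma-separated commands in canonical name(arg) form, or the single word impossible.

initial: joint angles (θ0=270°, θ1=0°, e=0)
1. rotate(0, -90) → joint angles (θ0=180°, θ1=0°, e=0)
2. rotate(0, -90) → joint angles (θ0=90°, θ1=0°, e=0)
uniquely the one of 16 2-step routes that fits.

rotate(0, -90), rotate(0, -90)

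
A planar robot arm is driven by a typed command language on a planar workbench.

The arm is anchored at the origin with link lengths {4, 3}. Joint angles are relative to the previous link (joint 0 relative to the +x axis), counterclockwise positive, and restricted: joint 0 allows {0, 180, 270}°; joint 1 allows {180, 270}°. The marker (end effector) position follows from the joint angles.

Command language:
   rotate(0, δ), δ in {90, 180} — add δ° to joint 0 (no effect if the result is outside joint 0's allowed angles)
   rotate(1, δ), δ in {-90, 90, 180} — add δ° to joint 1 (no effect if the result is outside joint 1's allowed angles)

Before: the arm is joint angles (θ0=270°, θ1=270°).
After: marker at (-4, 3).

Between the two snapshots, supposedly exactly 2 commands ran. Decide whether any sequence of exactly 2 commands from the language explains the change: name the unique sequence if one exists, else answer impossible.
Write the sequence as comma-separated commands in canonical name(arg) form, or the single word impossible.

key: running rotate(0, 180) before rotate(0, 90) would end elsewhere — order is forced
begin: joint angles (θ0=270°, θ1=270°)
[1] after rotate(0, 90): joint angles (θ0=0°, θ1=270°)
[2] after rotate(0, 180): joint angles (θ0=180°, θ1=270°)
no rival 2-sequence matches.

rotate(0, 90), rotate(0, 180)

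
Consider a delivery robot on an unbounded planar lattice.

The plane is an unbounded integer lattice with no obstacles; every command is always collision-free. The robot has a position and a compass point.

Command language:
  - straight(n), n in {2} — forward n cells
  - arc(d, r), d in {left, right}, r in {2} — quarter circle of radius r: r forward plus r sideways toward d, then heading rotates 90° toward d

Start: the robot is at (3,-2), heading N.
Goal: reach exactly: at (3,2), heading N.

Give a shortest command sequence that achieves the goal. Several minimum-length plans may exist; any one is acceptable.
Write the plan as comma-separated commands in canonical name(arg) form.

straight(2), straight(2)

begin: at (3,-2), heading N
1. straight(2) → at (3,0), heading N
2. straight(2) → at (3,2), heading N
no 1-step plan works, so 2 is optimal.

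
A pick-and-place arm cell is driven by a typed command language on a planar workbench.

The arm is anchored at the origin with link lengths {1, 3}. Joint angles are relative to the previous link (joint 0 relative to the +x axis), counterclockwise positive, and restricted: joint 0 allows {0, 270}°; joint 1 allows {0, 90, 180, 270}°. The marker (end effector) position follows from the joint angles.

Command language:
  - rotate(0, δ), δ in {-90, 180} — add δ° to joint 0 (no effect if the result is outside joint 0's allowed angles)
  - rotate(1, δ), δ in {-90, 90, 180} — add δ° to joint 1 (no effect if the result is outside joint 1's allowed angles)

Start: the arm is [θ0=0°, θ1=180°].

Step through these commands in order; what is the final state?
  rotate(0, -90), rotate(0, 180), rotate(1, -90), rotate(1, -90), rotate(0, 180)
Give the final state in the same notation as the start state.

[θ0=270°, θ1=0°]

begin: [θ0=0°, θ1=180°]
t=1 rotate(0, -90) ⇒ [θ0=270°, θ1=180°]
t=2 rotate(0, 180) ⇒ [θ0=270°, θ1=180°]
t=3 rotate(1, -90) ⇒ [θ0=270°, θ1=90°]
t=4 rotate(1, -90) ⇒ [θ0=270°, θ1=0°]
t=5 rotate(0, 180) ⇒ [θ0=270°, θ1=0°]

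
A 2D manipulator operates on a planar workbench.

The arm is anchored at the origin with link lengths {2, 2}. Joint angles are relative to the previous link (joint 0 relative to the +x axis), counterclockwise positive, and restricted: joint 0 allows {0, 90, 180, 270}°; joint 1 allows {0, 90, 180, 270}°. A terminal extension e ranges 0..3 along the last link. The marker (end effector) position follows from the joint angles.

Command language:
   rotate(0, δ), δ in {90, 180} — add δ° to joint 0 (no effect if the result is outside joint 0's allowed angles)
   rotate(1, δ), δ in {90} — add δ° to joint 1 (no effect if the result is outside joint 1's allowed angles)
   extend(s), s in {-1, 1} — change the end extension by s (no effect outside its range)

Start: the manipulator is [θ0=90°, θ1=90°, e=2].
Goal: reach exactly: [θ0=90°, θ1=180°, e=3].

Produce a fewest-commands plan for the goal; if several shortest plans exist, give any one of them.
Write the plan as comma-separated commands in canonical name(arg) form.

extend(1), rotate(1, 90)

t0: [θ0=90°, θ1=90°, e=2]
[1] after extend(1): [θ0=90°, θ1=90°, e=3]
[2] after rotate(1, 90): [θ0=90°, θ1=180°, e=3]
shorter routes all fall short; 2 is best.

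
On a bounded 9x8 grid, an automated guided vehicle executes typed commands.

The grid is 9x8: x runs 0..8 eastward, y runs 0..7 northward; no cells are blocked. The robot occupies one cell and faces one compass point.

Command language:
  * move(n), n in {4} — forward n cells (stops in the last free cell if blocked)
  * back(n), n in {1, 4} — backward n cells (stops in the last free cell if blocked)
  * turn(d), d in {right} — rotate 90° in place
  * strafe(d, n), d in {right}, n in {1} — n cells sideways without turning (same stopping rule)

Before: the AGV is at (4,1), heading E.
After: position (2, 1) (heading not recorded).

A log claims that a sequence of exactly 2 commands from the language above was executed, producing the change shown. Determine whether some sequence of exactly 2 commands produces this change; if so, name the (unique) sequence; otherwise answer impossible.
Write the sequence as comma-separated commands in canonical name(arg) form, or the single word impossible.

back(1), back(1)

from: at (4,1), heading E
step 1 (back(1)): at (3,1), heading E
step 2 (back(1)): at (2,1), heading E
no other 2-command option fits: unique.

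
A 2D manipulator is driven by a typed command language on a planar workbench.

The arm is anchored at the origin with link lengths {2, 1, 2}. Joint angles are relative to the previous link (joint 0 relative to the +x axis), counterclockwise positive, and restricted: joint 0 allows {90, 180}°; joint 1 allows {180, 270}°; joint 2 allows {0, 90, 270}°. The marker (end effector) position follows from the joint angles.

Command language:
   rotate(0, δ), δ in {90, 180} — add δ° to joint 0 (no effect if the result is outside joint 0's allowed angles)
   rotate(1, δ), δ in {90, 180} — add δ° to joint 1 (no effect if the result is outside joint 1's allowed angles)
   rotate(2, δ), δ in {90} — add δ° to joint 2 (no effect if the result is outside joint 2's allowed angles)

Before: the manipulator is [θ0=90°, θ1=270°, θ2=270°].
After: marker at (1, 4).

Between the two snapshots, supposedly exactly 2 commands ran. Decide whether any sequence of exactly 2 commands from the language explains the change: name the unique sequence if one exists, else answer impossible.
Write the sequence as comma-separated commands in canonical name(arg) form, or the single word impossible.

from: [θ0=90°, θ1=270°, θ2=270°]
t=1 rotate(2, 90) ⇒ [θ0=90°, θ1=270°, θ2=0°]
t=2 rotate(2, 90) ⇒ [θ0=90°, θ1=270°, θ2=90°]
no other 2-command option fits: unique.

rotate(2, 90), rotate(2, 90)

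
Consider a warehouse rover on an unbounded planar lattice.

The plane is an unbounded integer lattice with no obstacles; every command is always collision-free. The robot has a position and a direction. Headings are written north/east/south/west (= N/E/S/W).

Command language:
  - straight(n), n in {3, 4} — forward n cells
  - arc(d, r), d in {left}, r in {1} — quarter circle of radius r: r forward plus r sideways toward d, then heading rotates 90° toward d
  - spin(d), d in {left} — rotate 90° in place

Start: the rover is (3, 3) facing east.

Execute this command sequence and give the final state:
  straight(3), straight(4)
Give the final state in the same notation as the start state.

begin: (3, 3) facing east
step 1 (straight(3)): (6, 3) facing east
step 2 (straight(4)): (10, 3) facing east

(10, 3) facing east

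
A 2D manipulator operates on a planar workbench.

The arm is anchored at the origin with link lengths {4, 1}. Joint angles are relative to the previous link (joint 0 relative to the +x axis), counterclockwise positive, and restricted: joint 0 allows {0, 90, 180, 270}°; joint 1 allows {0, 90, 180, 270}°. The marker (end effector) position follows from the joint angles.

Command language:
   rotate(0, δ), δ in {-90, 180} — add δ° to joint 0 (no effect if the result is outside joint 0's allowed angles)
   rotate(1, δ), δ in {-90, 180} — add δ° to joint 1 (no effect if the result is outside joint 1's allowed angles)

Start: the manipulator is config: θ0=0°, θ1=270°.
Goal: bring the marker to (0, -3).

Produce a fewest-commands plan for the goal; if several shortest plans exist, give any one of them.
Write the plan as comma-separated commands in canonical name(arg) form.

rotate(0, -90), rotate(1, -90)

begin: config: θ0=0°, θ1=270°
t=1 rotate(0, -90) ⇒ config: θ0=270°, θ1=270°
t=2 rotate(1, -90) ⇒ config: θ0=270°, θ1=180°
nothing shorter than 2 reaches the goal.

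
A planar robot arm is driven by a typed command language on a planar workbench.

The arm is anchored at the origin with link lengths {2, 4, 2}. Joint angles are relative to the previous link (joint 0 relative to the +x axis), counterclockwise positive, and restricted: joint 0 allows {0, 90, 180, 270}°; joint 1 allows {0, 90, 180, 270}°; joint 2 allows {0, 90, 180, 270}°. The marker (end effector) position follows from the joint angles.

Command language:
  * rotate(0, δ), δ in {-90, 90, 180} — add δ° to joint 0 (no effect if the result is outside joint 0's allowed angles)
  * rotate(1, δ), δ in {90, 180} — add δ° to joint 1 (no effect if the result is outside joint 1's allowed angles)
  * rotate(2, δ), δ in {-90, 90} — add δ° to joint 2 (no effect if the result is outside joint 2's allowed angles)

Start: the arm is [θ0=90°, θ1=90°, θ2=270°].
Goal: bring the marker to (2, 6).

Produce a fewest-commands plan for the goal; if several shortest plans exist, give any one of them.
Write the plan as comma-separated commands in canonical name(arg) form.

rotate(0, -90), rotate(2, 90)

initial: [θ0=90°, θ1=90°, θ2=270°]
step 1 (rotate(0, -90)): [θ0=0°, θ1=90°, θ2=270°]
step 2 (rotate(2, 90)): [θ0=0°, θ1=90°, θ2=0°]
no 1-step plan works, so 2 is optimal.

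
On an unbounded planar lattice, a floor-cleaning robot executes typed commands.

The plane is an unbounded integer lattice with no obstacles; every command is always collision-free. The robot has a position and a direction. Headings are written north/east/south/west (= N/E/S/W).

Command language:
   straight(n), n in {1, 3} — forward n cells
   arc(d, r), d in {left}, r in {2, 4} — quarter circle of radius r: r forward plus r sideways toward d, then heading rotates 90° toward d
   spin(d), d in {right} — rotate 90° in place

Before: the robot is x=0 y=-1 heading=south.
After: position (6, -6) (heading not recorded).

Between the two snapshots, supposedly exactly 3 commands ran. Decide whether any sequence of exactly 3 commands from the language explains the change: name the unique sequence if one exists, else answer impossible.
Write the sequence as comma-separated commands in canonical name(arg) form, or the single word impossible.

key: running arc(left, 2) before straight(3) would end elsewhere — order is forced
t0: x=0 y=-1 heading=south
step 1 (straight(3)): x=0 y=-4 heading=south
step 2 (arc(left, 4)): x=4 y=-8 heading=east
step 3 (arc(left, 2)): x=6 y=-6 heading=north
all 125 alternatives checked — unique.

straight(3), arc(left, 4), arc(left, 2)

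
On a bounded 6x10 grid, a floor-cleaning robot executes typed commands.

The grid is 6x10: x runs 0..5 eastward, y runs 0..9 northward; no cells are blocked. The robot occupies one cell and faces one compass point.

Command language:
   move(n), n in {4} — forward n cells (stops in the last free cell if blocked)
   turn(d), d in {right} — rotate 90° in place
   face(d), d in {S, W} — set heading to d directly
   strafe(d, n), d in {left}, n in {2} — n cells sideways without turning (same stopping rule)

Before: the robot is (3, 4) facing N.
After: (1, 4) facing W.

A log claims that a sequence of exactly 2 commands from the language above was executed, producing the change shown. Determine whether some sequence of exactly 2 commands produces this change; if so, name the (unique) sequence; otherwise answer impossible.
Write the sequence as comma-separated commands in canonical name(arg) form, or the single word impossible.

strafe(left, 2), face(W)

key: position moved to (1,4) AND the heading swung to W — translation plus rotation needed
initial: (3, 4) facing N
step 1 (strafe(left, 2)): (1, 4) facing N
step 2 (face(W)): (1, 4) facing W
all 25 alternatives checked — unique.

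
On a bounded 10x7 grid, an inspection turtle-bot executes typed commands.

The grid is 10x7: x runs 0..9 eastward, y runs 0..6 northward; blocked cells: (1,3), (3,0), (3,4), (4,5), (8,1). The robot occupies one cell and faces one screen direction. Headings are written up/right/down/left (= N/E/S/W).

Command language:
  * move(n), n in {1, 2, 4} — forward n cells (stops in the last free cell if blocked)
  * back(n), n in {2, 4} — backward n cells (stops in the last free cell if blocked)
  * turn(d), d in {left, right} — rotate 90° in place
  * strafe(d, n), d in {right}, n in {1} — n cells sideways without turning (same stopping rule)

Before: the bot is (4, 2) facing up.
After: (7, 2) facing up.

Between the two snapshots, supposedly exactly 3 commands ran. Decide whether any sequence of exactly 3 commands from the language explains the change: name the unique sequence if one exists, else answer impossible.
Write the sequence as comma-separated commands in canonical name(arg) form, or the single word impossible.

key: heading stays N — no command in the sequence turns
t0: (4, 2) facing up
t=1 strafe(right, 1) ⇒ (5, 2) facing up
t=2 strafe(right, 1) ⇒ (6, 2) facing up
t=3 strafe(right, 1) ⇒ (7, 2) facing up
no rival 3-sequence matches.

strafe(right, 1), strafe(right, 1), strafe(right, 1)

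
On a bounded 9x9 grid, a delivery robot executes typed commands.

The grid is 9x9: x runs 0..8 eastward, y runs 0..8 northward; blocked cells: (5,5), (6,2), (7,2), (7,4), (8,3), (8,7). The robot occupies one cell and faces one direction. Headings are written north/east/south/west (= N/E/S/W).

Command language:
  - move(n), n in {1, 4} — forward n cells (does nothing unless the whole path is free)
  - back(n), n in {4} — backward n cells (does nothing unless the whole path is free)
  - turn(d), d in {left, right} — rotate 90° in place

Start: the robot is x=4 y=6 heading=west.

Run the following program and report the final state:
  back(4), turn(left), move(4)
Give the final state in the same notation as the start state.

x=8 y=6 heading=south

initial: x=4 y=6 heading=west
[1] after back(4): x=8 y=6 heading=west
[2] after turn(left): x=8 y=6 heading=south
[3] after move(4): x=8 y=6 heading=south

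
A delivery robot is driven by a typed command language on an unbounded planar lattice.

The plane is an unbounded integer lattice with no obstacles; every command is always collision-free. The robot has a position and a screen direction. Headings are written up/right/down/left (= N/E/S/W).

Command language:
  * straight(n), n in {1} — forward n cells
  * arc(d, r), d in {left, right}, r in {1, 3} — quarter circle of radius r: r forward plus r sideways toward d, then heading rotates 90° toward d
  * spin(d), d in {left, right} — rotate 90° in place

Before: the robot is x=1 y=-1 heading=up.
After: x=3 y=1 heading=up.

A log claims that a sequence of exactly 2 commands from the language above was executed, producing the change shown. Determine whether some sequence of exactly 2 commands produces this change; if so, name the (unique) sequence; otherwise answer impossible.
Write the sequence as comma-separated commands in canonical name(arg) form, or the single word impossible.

key: running arc(left, 1) before arc(right, 1) would end elsewhere — order is forced
t0: x=1 y=-1 heading=up
1. arc(right, 1) → x=2 y=0 heading=right
2. arc(left, 1) → x=3 y=1 heading=up
no rival 2-sequence matches.

arc(right, 1), arc(left, 1)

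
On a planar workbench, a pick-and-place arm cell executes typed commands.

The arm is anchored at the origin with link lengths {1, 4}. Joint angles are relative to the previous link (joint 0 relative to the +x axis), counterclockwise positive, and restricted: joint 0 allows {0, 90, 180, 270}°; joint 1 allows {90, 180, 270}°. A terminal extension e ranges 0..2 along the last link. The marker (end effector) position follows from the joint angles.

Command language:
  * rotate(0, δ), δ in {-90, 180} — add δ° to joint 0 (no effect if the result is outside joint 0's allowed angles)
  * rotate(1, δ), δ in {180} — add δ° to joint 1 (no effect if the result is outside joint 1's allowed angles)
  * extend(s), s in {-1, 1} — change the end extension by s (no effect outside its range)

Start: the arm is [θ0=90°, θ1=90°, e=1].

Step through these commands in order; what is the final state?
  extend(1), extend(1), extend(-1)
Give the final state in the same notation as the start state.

from: [θ0=90°, θ1=90°, e=1]
[1] after extend(1): [θ0=90°, θ1=90°, e=2]
[2] after extend(1): [θ0=90°, θ1=90°, e=2]
[3] after extend(-1): [θ0=90°, θ1=90°, e=1]

[θ0=90°, θ1=90°, e=1]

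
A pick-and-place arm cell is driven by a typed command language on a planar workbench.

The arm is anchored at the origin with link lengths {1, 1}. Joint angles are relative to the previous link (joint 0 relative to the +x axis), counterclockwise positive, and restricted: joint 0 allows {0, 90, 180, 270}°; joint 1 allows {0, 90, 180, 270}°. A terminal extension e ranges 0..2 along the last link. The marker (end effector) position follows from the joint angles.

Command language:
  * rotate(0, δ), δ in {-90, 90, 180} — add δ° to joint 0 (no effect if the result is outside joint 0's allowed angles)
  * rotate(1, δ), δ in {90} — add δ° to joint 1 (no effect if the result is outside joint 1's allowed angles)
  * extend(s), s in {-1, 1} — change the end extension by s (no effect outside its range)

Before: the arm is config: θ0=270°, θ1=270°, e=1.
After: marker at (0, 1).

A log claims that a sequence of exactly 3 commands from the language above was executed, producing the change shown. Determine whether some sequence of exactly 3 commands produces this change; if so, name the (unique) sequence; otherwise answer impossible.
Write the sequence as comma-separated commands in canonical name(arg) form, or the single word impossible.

rotate(1, 90), rotate(1, 90), rotate(1, 90)

begin: config: θ0=270°, θ1=270°, e=1
step 1 (rotate(1, 90)): config: θ0=270°, θ1=0°, e=1
step 2 (rotate(1, 90)): config: θ0=270°, θ1=90°, e=1
step 3 (rotate(1, 90)): config: θ0=270°, θ1=180°, e=1
no rival 3-sequence matches.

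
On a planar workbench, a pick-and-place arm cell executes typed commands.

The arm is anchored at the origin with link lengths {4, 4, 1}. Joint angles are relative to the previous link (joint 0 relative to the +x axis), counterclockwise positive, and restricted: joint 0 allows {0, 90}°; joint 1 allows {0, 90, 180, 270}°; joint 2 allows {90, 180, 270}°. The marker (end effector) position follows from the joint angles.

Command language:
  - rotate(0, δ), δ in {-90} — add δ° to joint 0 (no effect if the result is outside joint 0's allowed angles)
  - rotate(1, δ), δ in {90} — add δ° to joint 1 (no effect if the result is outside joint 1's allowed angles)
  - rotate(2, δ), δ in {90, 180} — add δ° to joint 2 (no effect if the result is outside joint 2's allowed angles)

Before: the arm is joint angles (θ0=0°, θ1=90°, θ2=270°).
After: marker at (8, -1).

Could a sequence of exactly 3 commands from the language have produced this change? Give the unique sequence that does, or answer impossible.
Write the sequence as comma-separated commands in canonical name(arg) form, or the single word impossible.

rotate(1, 90), rotate(1, 90), rotate(1, 90)

begin: joint angles (θ0=0°, θ1=90°, θ2=270°)
1. rotate(1, 90) → joint angles (θ0=0°, θ1=180°, θ2=270°)
2. rotate(1, 90) → joint angles (θ0=0°, θ1=270°, θ2=270°)
3. rotate(1, 90) → joint angles (θ0=0°, θ1=0°, θ2=270°)
uniquely the one of 64 3-step routes that fits.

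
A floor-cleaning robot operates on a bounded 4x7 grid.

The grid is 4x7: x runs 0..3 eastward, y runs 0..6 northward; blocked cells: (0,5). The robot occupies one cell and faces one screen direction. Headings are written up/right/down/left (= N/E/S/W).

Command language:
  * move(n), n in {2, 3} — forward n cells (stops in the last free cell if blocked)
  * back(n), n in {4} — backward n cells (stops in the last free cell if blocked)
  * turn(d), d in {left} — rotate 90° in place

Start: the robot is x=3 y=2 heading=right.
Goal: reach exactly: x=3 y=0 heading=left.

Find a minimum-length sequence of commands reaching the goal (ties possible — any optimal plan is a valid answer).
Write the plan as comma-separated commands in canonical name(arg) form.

initial: x=3 y=2 heading=right
step 1 (turn(left)): x=3 y=2 heading=up
step 2 (back(4)): x=3 y=0 heading=up
step 3 (turn(left)): x=3 y=0 heading=left
nothing shorter than 3 reaches the goal.

turn(left), back(4), turn(left)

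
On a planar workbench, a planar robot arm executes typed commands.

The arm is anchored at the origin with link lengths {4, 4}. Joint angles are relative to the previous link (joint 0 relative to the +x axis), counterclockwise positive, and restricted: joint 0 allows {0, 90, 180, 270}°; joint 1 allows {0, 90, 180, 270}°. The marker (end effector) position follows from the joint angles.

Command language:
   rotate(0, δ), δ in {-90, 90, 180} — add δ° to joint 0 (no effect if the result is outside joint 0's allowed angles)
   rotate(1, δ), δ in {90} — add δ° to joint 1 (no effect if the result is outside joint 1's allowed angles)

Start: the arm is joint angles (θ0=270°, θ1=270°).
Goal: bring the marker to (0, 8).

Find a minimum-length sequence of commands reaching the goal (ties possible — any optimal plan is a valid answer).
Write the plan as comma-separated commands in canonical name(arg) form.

start: joint angles (θ0=270°, θ1=270°)
1. rotate(1, 90) → joint angles (θ0=270°, θ1=0°)
2. rotate(0, 180) → joint angles (θ0=90°, θ1=0°)
nothing shorter than 2 reaches the goal.

rotate(1, 90), rotate(0, 180)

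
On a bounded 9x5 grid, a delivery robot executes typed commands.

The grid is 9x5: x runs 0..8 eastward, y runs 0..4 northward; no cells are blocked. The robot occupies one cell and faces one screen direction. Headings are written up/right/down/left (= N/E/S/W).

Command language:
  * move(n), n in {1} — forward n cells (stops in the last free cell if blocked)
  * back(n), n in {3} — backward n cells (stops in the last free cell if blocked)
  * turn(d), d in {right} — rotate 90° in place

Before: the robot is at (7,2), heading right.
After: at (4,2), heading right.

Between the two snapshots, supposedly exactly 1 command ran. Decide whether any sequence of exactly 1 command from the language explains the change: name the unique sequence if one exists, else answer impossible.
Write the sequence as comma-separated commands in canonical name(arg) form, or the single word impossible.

back(3)

key: still facing E — the one step turns nothing
initial: at (7,2), heading right
t=1 back(3) ⇒ at (4,2), heading right
no rival 1-sequence matches.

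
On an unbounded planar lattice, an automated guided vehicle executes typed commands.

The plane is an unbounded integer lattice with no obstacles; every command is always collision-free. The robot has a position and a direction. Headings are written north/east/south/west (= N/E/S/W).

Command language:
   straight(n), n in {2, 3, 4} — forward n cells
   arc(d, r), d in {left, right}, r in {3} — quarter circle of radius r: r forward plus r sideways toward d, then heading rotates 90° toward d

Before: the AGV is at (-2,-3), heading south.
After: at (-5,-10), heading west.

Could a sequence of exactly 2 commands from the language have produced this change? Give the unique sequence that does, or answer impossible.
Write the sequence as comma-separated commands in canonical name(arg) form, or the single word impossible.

straight(4), arc(right, 3)

key: running arc(right, 3) before straight(4) would end elsewhere — order is forced
initial: at (-2,-3), heading south
[1] after straight(4): at (-2,-7), heading south
[2] after arc(right, 3): at (-5,-10), heading west
no other 2-command option fits: unique.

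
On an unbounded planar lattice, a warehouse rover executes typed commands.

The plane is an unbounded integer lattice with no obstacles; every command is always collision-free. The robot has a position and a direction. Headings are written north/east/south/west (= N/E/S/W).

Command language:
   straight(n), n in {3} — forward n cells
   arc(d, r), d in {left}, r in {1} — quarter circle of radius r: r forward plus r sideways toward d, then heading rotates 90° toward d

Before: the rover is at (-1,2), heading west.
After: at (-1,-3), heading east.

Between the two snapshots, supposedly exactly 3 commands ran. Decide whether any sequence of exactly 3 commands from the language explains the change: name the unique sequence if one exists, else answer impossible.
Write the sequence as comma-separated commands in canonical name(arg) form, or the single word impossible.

arc(left, 1), straight(3), arc(left, 1)

key: cell and facing (now E) both changed — the 3 commands mix motion and turning
start: at (-1,2), heading west
1. arc(left, 1) → at (-2,1), heading south
2. straight(3) → at (-2,-2), heading south
3. arc(left, 1) → at (-1,-3), heading east
no other 3-command option fits: unique.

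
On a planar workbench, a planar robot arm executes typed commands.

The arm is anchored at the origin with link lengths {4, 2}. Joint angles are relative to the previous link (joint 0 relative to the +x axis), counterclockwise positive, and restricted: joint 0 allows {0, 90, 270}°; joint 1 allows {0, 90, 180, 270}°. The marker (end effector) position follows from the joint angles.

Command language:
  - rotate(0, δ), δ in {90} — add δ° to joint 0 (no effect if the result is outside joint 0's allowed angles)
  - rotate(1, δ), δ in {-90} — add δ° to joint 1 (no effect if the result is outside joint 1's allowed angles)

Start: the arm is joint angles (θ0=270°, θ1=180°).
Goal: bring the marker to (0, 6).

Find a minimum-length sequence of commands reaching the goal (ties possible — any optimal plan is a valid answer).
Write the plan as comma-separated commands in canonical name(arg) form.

t0: joint angles (θ0=270°, θ1=180°)
step 1 (rotate(0, 90)): joint angles (θ0=0°, θ1=180°)
step 2 (rotate(0, 90)): joint angles (θ0=90°, θ1=180°)
step 3 (rotate(1, -90)): joint angles (θ0=90°, θ1=90°)
step 4 (rotate(1, -90)): joint angles (θ0=90°, θ1=0°)
minimal: 4 command(s), checked below 4.

rotate(0, 90), rotate(0, 90), rotate(1, -90), rotate(1, -90)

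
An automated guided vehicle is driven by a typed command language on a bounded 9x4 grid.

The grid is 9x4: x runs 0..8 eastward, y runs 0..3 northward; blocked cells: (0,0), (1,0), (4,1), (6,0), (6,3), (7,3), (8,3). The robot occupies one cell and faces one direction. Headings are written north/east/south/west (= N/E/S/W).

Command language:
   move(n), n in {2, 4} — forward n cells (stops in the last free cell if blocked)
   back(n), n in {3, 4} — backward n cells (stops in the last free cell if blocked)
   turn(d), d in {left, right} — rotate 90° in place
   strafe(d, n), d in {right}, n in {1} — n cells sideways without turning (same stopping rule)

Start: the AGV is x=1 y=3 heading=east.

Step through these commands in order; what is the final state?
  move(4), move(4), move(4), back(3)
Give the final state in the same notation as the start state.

x=2 y=3 heading=east

begin: x=1 y=3 heading=east
step 1 (move(4)): x=5 y=3 heading=east
step 2 (move(4)): x=5 y=3 heading=east
step 3 (move(4)): x=5 y=3 heading=east
step 4 (back(3)): x=2 y=3 heading=east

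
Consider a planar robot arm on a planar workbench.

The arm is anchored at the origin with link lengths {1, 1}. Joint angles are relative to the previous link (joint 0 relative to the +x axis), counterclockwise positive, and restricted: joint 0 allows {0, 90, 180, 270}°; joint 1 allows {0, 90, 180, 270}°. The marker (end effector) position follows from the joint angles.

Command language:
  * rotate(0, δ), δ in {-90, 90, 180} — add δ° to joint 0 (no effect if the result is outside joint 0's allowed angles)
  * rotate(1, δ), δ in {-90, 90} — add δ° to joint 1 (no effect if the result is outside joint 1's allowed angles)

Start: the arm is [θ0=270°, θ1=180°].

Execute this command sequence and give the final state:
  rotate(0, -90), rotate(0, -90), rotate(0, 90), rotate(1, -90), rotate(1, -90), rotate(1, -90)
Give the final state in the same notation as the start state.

[θ0=180°, θ1=270°]

start: [θ0=270°, θ1=180°]
[1] after rotate(0, -90): [θ0=180°, θ1=180°]
[2] after rotate(0, -90): [θ0=90°, θ1=180°]
[3] after rotate(0, 90): [θ0=180°, θ1=180°]
[4] after rotate(1, -90): [θ0=180°, θ1=90°]
[5] after rotate(1, -90): [θ0=180°, θ1=0°]
[6] after rotate(1, -90): [θ0=180°, θ1=270°]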